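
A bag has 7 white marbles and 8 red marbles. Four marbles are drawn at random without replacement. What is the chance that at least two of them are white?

Sum the hypergeometric tail for j = 2,…,4 white marbles.
Favorable = C(7,2)·C(8,2) + C(7,3)·C(8,1) + C(7,4)·C(8,0) = 903; total = C(15,4) = 1365.
P = 903/1365 = 43/65 ≈ 0.6615.

43/65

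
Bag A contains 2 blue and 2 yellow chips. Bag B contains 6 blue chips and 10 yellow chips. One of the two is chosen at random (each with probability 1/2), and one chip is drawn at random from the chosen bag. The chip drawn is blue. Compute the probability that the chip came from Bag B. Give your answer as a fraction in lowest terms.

P(blue | Bag A) = 1/2; P(blue | Bag B) = 3/8.
P(blue) = 1/2·1/2 + 1/2·3/8 = 7/16.
By Bayes' rule, P(Bag B | blue) = 3/16 / 7/16 = 3/7 ≈ 0.4286.

3/7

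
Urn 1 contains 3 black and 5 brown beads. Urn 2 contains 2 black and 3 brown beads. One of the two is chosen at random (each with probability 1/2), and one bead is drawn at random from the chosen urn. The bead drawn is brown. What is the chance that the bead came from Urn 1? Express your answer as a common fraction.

25/49

P(brown | Urn 1) = 5/8; P(brown | Urn 2) = 3/5.
P(brown) = 1/2·5/8 + 1/2·3/5 = 49/80.
By Bayes' rule, P(Urn 1 | brown) = 5/16 / 49/80 = 25/49 ≈ 0.5102.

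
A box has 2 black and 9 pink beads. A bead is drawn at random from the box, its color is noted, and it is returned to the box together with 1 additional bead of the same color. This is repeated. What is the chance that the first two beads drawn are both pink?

15/22

After a pink draw the box holds 10 pink out of 12.
P = (9/11)·(10/12) = 15/22 ≈ 0.6818.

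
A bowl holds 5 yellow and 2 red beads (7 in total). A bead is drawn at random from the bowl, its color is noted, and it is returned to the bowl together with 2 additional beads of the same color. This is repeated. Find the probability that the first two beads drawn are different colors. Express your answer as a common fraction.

Either yellow then red, or red then yellow; after the first draw the total is 9.
P = (5/7)·(2/9) + (2/7)·(5/9) = 20/63 ≈ 0.3175.

20/63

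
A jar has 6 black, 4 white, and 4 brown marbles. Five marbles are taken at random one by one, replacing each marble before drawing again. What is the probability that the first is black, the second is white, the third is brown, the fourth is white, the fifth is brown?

Multiply the conditional probability of each draw in order, with replacement (the composition resets each draw).
P = (6/14) · (4/14) · (4/14) · (4/14) · (4/14) = 48/16807 ≈ 0.0029.

48/16807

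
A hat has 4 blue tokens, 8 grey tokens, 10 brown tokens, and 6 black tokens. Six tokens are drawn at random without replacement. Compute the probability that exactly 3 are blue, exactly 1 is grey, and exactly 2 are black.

Unordered draws without replacement: count favorable combinations over C(28,6).
Favorable = C(4,3) · C(8,1) · C(10,0) · C(6,2) = 480; total = C(28,6) = 376740.
P = 480/376740 = 8/6279 ≈ 0.0013.

8/6279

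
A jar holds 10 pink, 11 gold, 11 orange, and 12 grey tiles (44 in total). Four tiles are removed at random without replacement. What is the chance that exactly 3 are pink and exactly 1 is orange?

120/12341

Unordered draws without replacement: count favorable combinations over C(44,4).
Favorable = C(10,3) · C(11,0) · C(11,1) · C(12,0) = 1320; total = C(44,4) = 135751.
P = 1320/135751 = 120/12341 ≈ 0.0097.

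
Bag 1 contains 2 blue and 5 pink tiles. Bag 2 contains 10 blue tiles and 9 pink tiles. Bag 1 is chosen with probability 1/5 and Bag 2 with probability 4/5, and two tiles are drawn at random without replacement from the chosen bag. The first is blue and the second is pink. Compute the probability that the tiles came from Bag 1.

P(E | Bag 1) = 5/21; P(E | Bag 2) = 5/19.
P(E) = 1/5·5/21 + 4/5·5/19 = 103/399.
By Bayes' rule, P(Bag 1 | E) = 1/21 / 103/399 = 19/103 ≈ 0.1845.

19/103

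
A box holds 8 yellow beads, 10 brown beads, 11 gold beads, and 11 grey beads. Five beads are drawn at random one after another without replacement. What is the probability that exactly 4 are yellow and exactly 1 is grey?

Unordered draws without replacement: count favorable combinations over C(40,5).
Favorable = C(8,4) · C(10,0) · C(11,0) · C(11,1) = 770; total = C(40,5) = 658008.
P = 770/658008 = 385/329004 ≈ 0.0012.

385/329004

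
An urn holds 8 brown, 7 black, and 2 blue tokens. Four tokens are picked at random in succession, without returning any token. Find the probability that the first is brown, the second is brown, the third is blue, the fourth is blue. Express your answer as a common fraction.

Multiply the conditional probability of each draw in order, without replacement, so each draw removes one from its color and from the total.
P = (8/17) · (7/16) · (2/15) · (1/14) = 1/510 ≈ 0.0020.

1/510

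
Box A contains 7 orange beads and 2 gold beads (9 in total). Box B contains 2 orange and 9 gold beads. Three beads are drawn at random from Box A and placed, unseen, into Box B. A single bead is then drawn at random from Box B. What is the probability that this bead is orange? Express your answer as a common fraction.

13/42

Condition on how many of the transferred beads are orange (from Box A: 7 orange of 9; then Box B has 14 total).
  1 orange: C(7,1)C(2,2)/C(9,3) = 1/12; then P = 3/14
  2 orange: C(7,2)C(2,1)/C(9,3) = 1/2; then P = 4/14
  3 orange: C(7,3)C(2,0)/C(9,3) = 5/12; then P = 5/14
P(orange from Box B) = 13/42 ≈ 0.3095.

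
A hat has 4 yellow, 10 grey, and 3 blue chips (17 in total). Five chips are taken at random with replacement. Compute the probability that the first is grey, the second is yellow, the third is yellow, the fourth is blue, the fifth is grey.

4800/1419857

Multiply the conditional probability of each draw in order, with replacement (the composition resets each draw).
P = (10/17) · (4/17) · (4/17) · (3/17) · (10/17) = 4800/1419857 ≈ 0.0034.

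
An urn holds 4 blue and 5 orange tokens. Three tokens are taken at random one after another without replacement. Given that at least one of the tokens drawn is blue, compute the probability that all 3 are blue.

2/37

P(all 3 blue) = C(4,3)/C(9,3) = 1/21; P(at least one blue) = 1 − C(5,3)/C(9,3) = 37/42.
Since 'all 3 blue' ⊆ 'at least one blue', P(all 3 | at least one) = 1/21 / 37/42 = 2/37 ≈ 0.0541.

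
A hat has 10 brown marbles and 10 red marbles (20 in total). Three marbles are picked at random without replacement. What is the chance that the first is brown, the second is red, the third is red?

Multiply the conditional probability of each draw in order, without replacement, so each draw removes one from its color and from the total.
P = (10/20) · (10/19) · (9/18) = 5/38 ≈ 0.1316.

5/38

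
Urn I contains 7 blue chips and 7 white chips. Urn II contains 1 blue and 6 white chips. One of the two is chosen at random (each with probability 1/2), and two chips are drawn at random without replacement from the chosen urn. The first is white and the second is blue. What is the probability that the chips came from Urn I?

P(E | Urn I) = 7/26; P(E | Urn II) = 1/7.
P(E) = 1/2·7/26 + 1/2·1/7 = 75/364.
By Bayes' rule, P(Urn I | E) = 7/52 / 75/364 = 49/75 ≈ 0.6533.

49/75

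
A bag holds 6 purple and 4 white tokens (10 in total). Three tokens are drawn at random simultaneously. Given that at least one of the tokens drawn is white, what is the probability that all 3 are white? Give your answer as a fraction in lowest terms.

P(all 3 white) = C(4,3)/C(10,3) = 1/30; P(at least one white) = 1 − C(6,3)/C(10,3) = 5/6.
Since 'all 3 white' ⊆ 'at least one white', P(all 3 | at least one) = 1/30 / 5/6 = 1/25 ≈ 0.0400.

1/25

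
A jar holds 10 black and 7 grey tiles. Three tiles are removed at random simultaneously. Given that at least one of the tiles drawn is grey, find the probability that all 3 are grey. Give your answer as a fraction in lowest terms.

P(all 3 grey) = C(7,3)/C(17,3) = 7/136; P(at least one grey) = 1 − C(10,3)/C(17,3) = 14/17.
Since 'all 3 grey' ⊆ 'at least one grey', P(all 3 | at least one) = 7/136 / 14/17 = 1/16 ≈ 0.0625.

1/16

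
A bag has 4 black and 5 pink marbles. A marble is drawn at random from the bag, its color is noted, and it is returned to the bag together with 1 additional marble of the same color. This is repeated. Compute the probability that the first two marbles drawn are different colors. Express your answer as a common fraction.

4/9

Either black then pink, or pink then black; after the first draw the total is 10.
P = (4/9)·(5/10) + (5/9)·(4/10) = 4/9 ≈ 0.4444.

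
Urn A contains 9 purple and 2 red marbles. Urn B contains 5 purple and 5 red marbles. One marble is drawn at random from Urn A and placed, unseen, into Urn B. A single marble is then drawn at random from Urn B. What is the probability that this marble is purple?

Condition on how many of the transferred marbles are purple (from Urn A: 9 purple of 11; then Urn B has 11 total).
  0 purple: C(9,0)C(2,1)/C(11,1) = 2/11; then P = 5/11
  1 purple: C(9,1)C(2,0)/C(11,1) = 9/11; then P = 6/11
P(purple from Urn B) = 64/121 ≈ 0.5289.

64/121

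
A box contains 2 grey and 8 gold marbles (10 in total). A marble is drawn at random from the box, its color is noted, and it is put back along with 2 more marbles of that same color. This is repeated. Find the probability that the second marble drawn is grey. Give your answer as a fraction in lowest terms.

1/5

Condition on the first draw. If first is grey (prob 2/10), second-grey has prob (4)/(12); if not (prob 8/10), it has prob 2/(12).
P = (2/10)·(4/12) + (8/10)·(2/12) = 1/5 ≈ 0.2000.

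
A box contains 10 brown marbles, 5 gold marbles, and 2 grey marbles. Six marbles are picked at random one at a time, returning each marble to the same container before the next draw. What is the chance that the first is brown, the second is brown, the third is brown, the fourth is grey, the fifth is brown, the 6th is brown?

200000/24137569

Multiply the conditional probability of each draw in order, with replacement (the composition resets each draw).
P = (10/17) · (10/17) · (10/17) · (2/17) · (10/17) · (10/17) = 200000/24137569 ≈ 0.0083.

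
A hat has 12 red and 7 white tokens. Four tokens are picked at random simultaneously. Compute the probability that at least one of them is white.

1127/1292

Use the complement: P(at least one white) = 1 − P(no white).
P(none) = C(12,4)/C(19,4) = 495/3876.
So P = 1 − 495/3876 = 1127/1292 ≈ 0.8723.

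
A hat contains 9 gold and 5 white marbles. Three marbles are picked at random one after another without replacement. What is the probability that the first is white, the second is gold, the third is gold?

15/91

Multiply the conditional probability of each draw in order, without replacement, so each draw removes one from its color and from the total.
P = (5/14) · (9/13) · (8/12) = 15/91 ≈ 0.1648.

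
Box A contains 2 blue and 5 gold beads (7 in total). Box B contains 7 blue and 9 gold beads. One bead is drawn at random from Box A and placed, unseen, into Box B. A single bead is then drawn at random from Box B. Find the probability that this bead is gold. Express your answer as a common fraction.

4/7

Condition on how many of the transferred beads are gold (from Box A: 5 gold of 7; then Box B has 17 total).
  0 gold: C(5,0)C(2,1)/C(7,1) = 2/7; then P = 9/17
  1 gold: C(5,1)C(2,0)/C(7,1) = 5/7; then P = 10/17
P(gold from Box B) = 4/7 ≈ 0.5714.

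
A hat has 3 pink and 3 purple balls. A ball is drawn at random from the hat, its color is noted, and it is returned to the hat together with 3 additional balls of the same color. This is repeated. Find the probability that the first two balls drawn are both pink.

1/3

After a pink draw the hat holds 6 pink out of 9.
P = (3/6)·(6/9) = 1/3 ≈ 0.3333.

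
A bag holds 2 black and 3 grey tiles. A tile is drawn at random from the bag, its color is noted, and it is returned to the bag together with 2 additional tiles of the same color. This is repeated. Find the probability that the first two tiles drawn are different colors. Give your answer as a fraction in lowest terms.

12/35

Either black then grey, or grey then black; after the first draw the total is 7.
P = (2/5)·(3/7) + (3/5)·(2/7) = 12/35 ≈ 0.3429.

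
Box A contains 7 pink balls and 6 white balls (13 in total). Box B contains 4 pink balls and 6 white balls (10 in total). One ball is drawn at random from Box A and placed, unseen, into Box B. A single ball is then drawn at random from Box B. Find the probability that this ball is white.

84/143

Condition on how many of the transferred balls are white (from Box A: 6 white of 13; then Box B has 11 total).
  0 white: C(6,0)C(7,1)/C(13,1) = 7/13; then P = 6/11
  1 white: C(6,1)C(7,0)/C(13,1) = 6/13; then P = 7/11
P(white from Box B) = 84/143 ≈ 0.5874.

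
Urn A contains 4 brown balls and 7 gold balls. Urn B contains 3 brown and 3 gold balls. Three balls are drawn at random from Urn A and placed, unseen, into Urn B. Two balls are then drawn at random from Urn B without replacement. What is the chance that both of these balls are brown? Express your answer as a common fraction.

Condition on how many of the transferred balls are brown (from Urn A: 4 brown of 11; then Urn B has 9 total).
  0 brown: C(4,0)C(7,3)/C(11,3) = 7/33; then P = C(3,2)/C(9,2) = 1/12
  1 brown: C(4,1)C(7,2)/C(11,3) = 28/55; then P = C(4,2)/C(9,2) = 1/6
  2 brown: C(4,2)C(7,1)/C(11,3) = 14/55; then P = C(5,2)/C(9,2) = 5/18
  3 brown: C(4,3)C(7,0)/C(11,3) = 4/165; then P = C(6,2)/C(9,2) = 5/12
P(both brown) = 11/60 ≈ 0.1833.

11/60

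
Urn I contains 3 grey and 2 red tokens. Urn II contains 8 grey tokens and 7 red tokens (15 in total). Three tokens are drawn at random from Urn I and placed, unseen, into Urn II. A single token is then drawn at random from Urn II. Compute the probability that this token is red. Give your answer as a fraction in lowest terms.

Condition on how many of the transferred tokens are red (from Urn I: 2 red of 5; then Urn II has 18 total).
  0 red: C(2,0)C(3,3)/C(5,3) = 1/10; then P = 7/18
  1 red: C(2,1)C(3,2)/C(5,3) = 3/5; then P = 8/18
  2 red: C(2,2)C(3,1)/C(5,3) = 3/10; then P = 9/18
P(red from Urn II) = 41/90 ≈ 0.4556.

41/90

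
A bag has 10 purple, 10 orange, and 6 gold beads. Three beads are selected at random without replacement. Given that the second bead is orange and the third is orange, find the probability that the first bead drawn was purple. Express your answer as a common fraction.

5/12

P(first=purple and the second bead is orange and the third is orange) = (10/26)·(10/25)·(9/24) = 3/52.
P(E) = Σ over first color = 3/52 + 3/65 + 9/260 = 9/65.
By Bayes, P(first=purple | E) = 3/52 / 9/65 = 5/12 ≈ 0.4167.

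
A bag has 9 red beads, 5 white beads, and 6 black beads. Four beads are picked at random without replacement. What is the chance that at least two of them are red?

Sum the hypergeometric tail for j = 2,…,4 red beads.
Favorable = C(9,2)·C(11,2) + C(9,3)·C(11,1) + C(9,4)·C(11,0) = 3030; total = C(20,4) = 4845.
P = 3030/4845 = 202/323 ≈ 0.6254.

202/323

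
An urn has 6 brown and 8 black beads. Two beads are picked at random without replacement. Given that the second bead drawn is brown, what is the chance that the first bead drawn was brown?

P(first=brown and the second bead drawn is brown) = (6/14)·(5/13) = 15/91.
P(the second bead drawn is brown) = Σ over first color = 15/91 + 24/91 = 3/7.
By Bayes, P(first=brown | the second bead drawn is brown) = 15/91 / 3/7 = 5/13 ≈ 0.3846.

5/13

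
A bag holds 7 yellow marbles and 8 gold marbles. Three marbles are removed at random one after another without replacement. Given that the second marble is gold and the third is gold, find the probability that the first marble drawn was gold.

P(first=gold and the second marble is gold and the third is gold) = (8/15)·(7/14)·(6/13) = 8/65.
P(E) = Σ over first color = 28/195 + 8/65 = 4/15.
By Bayes, P(first=gold | E) = 8/65 / 4/15 = 6/13 ≈ 0.4615.

6/13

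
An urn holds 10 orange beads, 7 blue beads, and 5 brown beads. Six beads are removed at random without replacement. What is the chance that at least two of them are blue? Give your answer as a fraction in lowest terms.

631/969

Sum the hypergeometric tail for j = 2,…,6 blue beads.
Favorable = C(7,2)·C(15,4) + C(7,3)·C(15,3) + C(7,4)·C(15,2) + C(7,5)·C(15,1) + C(7,6)·C(15,0) = 48587; total = C(22,6) = 74613.
P = 48587/74613 = 631/969 ≈ 0.6512.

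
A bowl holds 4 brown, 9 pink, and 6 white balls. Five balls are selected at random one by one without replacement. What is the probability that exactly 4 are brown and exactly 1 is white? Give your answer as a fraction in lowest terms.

Unordered draws without replacement: count favorable combinations over C(19,5).
Favorable = C(4,4) · C(9,0) · C(6,1) = 6; total = C(19,5) = 11628.
P = 6/11628 = 1/1938 ≈ 0.0005.

1/1938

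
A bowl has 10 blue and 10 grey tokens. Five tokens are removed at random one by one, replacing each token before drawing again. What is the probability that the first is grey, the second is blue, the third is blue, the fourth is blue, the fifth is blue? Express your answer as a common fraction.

1/32

Multiply the conditional probability of each draw in order, with replacement (the composition resets each draw).
P = (10/20) · (10/20) · (10/20) · (10/20) · (10/20) = 1/32 ≈ 0.0312.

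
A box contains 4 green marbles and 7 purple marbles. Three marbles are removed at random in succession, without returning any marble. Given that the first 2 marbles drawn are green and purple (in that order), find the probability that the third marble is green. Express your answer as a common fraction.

After removing 1 green, 1 purple, the box has 3 green out of 9 remaining.
P(third is green | given) = 3/9 = 1/3 ≈ 0.3333.

1/3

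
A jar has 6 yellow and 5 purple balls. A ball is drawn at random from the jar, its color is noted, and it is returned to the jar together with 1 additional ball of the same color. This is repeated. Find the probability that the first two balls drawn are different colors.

5/11

Either purple then yellow, or yellow then purple; after the first draw the total is 12.
P = (5/11)·(6/12) + (6/11)·(5/12) = 5/11 ≈ 0.4545.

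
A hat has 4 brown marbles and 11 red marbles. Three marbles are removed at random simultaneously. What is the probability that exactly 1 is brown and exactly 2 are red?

44/91

Unordered draws without replacement: count favorable combinations over C(15,3).
Favorable = C(4,1) · C(11,2) = 220; total = C(15,3) = 455.
P = 220/455 = 44/91 ≈ 0.4835.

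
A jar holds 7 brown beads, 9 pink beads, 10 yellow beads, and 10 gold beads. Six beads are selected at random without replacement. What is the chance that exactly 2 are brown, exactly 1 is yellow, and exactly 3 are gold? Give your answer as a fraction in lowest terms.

Unordered draws without replacement: count favorable combinations over C(36,6).
Favorable = C(7,2) · C(9,0) · C(10,1) · C(10,3) = 25200; total = C(36,6) = 1947792.
P = 25200/1947792 = 75/5797 ≈ 0.0129.

75/5797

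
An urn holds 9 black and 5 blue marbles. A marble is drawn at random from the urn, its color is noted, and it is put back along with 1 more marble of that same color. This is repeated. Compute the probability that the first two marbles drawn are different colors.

3/7

Either black then blue, or blue then black; after the first draw the total is 15.
P = (9/14)·(5/15) + (5/14)·(9/15) = 3/7 ≈ 0.4286.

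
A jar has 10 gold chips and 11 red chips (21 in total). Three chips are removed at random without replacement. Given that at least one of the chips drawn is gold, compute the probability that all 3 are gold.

24/233

P(all 3 gold) = C(10,3)/C(21,3) = 12/133; P(at least one gold) = 1 − C(11,3)/C(21,3) = 233/266.
Since 'all 3 gold' ⊆ 'at least one gold', P(all 3 | at least one) = 12/133 / 233/266 = 24/233 ≈ 0.1030.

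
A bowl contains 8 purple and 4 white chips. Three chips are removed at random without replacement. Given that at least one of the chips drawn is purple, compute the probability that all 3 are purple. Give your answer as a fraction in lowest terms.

P(all 3 purple) = C(8,3)/C(12,3) = 14/55; P(at least one purple) = 1 − C(4,3)/C(12,3) = 54/55.
Since 'all 3 purple' ⊆ 'at least one purple', P(all 3 | at least one) = 14/55 / 54/55 = 7/27 ≈ 0.2593.

7/27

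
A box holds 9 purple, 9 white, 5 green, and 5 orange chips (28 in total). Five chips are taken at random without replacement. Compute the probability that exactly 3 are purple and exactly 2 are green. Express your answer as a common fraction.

Unordered draws without replacement: count favorable combinations over C(28,5).
Favorable = C(9,3) · C(9,0) · C(5,2) · C(5,0) = 840; total = C(28,5) = 98280.
P = 840/98280 = 1/117 ≈ 0.0085.

1/117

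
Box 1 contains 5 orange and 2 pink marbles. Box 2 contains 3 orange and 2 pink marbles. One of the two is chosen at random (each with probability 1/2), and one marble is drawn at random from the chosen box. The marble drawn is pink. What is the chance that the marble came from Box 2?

P(pink | Box 1) = 2/7; P(pink | Box 2) = 2/5.
P(pink) = 1/2·2/7 + 1/2·2/5 = 12/35.
By Bayes' rule, P(Box 2 | pink) = 1/5 / 12/35 = 7/12 ≈ 0.5833.

7/12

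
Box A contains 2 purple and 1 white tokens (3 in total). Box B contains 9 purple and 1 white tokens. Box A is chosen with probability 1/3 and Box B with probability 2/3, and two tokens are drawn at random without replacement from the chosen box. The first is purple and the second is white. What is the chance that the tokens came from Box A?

5/8

P(E | Box A) = 1/3; P(E | Box B) = 1/10.
P(E) = 1/3·1/3 + 2/3·1/10 = 8/45.
By Bayes' rule, P(Box A | E) = 1/9 / 8/45 = 5/8 ≈ 0.6250.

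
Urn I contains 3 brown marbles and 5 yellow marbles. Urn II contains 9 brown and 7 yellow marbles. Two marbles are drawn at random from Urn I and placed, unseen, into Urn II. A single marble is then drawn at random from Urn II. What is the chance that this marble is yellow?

11/24

Condition on how many of the transferred marbles are yellow (from Urn I: 5 yellow of 8; then Urn II has 18 total).
  0 yellow: C(5,0)C(3,2)/C(8,2) = 3/28; then P = 7/18
  1 yellow: C(5,1)C(3,1)/C(8,2) = 15/28; then P = 8/18
  2 yellow: C(5,2)C(3,0)/C(8,2) = 5/14; then P = 9/18
P(yellow from Urn II) = 11/24 ≈ 0.4583.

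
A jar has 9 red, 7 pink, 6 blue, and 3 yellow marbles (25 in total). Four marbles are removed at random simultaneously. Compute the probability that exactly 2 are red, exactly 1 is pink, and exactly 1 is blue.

Unordered draws without replacement: count favorable combinations over C(25,4).
Favorable = C(9,2) · C(7,1) · C(6,1) · C(3,0) = 1512; total = C(25,4) = 12650.
P = 1512/12650 = 756/6325 ≈ 0.1195.

756/6325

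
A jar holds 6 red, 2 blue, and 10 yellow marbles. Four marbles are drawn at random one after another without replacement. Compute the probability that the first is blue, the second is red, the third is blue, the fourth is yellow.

Multiply the conditional probability of each draw in order, without replacement, so each draw removes one from its color and from the total.
P = (2/18) · (6/17) · (1/16) · (10/15) = 1/612 ≈ 0.0016.

1/612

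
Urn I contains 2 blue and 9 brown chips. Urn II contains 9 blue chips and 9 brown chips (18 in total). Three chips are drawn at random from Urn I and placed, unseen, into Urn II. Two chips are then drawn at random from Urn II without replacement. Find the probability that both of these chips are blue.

Condition on how many of the transferred chips are blue (from Urn I: 2 blue of 11; then Urn II has 21 total).
  0 blue: C(2,0)C(9,3)/C(11,3) = 28/55; then P = C(9,2)/C(21,2) = 6/35
  1 blue: C(2,1)C(9,2)/C(11,3) = 24/55; then P = C(10,2)/C(21,2) = 3/14
  2 blue: C(2,2)C(9,1)/C(11,3) = 3/55; then P = C(11,2)/C(21,2) = 11/42
P(both blue) = 751/3850 ≈ 0.1951.

751/3850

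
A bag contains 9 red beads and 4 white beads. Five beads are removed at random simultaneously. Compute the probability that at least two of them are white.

Sum the hypergeometric tail for j = 2,…,4 white beads.
Favorable = C(4,2)·C(9,3) + C(4,3)·C(9,2) + C(4,4)·C(9,1) = 657; total = C(13,5) = 1287.
P = 657/1287 = 73/143 ≈ 0.5105.

73/143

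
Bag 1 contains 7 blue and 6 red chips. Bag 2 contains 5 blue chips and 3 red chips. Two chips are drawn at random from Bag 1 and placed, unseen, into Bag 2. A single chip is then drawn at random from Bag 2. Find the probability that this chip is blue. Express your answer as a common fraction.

Condition on how many of the transferred chips are blue (from Bag 1: 7 blue of 13; then Bag 2 has 10 total).
  0 blue: C(7,0)C(6,2)/C(13,2) = 5/26; then P = 5/10
  1 blue: C(7,1)C(6,1)/C(13,2) = 7/13; then P = 6/10
  2 blue: C(7,2)C(6,0)/C(13,2) = 7/26; then P = 7/10
P(blue from Bag 2) = 79/130 ≈ 0.6077.

79/130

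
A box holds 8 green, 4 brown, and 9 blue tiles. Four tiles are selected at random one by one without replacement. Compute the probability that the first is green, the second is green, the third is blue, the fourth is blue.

8/285

Multiply the conditional probability of each draw in order, without replacement, so each draw removes one from its color and from the total.
P = (8/21) · (7/20) · (9/19) · (8/18) = 8/285 ≈ 0.0281.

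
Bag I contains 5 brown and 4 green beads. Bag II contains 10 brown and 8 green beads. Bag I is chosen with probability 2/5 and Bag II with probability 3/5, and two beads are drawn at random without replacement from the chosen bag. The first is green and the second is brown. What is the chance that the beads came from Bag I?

17/41

P(E | Bag I) = 5/18; P(E | Bag II) = 40/153.
P(E) = 2/5·5/18 + 3/5·40/153 = 41/153.
By Bayes' rule, P(Bag I | E) = 1/9 / 41/153 = 17/41 ≈ 0.4146.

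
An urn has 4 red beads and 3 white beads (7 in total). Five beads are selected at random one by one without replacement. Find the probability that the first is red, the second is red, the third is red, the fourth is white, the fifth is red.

Multiply the conditional probability of each draw in order, without replacement, so each draw removes one from its color and from the total.
P = (4/7) · (3/6) · (2/5) · (3/4) · (1/3) = 1/35 ≈ 0.0286.

1/35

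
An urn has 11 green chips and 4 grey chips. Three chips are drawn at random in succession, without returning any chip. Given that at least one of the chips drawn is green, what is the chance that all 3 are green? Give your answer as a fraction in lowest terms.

15/41

P(all 3 green) = C(11,3)/C(15,3) = 33/91; P(at least one green) = 1 − C(4,3)/C(15,3) = 451/455.
Since 'all 3 green' ⊆ 'at least one green', P(all 3 | at least one) = 33/91 / 451/455 = 15/41 ≈ 0.3659.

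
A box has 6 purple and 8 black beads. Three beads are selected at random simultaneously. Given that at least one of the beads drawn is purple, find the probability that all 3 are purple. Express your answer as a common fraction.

5/77

P(all 3 purple) = C(6,3)/C(14,3) = 5/91; P(at least one purple) = 1 − C(8,3)/C(14,3) = 11/13.
Since 'all 3 purple' ⊆ 'at least one purple', P(all 3 | at least one) = 5/91 / 11/13 = 5/77 ≈ 0.0649.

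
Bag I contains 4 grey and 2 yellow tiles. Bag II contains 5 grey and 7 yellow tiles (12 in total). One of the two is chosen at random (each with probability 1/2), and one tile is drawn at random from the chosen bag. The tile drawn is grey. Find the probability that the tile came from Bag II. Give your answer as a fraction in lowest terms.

P(grey | Bag I) = 2/3; P(grey | Bag II) = 5/12.
P(grey) = 1/2·2/3 + 1/2·5/12 = 13/24.
By Bayes' rule, P(Bag II | grey) = 5/24 / 13/24 = 5/13 ≈ 0.3846.

5/13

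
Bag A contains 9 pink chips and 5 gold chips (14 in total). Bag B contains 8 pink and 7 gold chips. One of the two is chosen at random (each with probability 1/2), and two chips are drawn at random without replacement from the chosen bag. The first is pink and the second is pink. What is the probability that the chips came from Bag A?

135/226

P(E | Bag A) = 36/91; P(E | Bag B) = 4/15.
P(E) = 1/2·36/91 + 1/2·4/15 = 452/1365.
By Bayes' rule, P(Bag A | E) = 18/91 / 452/1365 = 135/226 ≈ 0.5973.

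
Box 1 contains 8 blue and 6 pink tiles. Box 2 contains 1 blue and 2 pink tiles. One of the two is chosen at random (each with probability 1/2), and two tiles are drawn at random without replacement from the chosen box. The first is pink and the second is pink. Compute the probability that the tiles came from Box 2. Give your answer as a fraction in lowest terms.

91/136

P(E | Box 1) = 15/91; P(E | Box 2) = 1/3.
P(E) = 1/2·15/91 + 1/2·1/3 = 68/273.
By Bayes' rule, P(Box 2 | E) = 1/6 / 68/273 = 91/136 ≈ 0.6691.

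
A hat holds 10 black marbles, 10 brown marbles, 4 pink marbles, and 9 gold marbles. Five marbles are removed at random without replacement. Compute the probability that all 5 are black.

Unordered draws without replacement: count favorable combinations over C(33,5).
Favorable = C(10,5) · C(10,0) · C(4,0) · C(9,0) = 252; total = C(33,5) = 237336.
P = 252/237336 = 21/19778 ≈ 0.0011.

21/19778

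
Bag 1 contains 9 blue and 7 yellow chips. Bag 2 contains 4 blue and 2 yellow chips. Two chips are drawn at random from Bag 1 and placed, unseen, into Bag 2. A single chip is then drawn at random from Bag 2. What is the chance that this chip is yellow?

23/64

Condition on how many of the transferred chips are yellow (from Bag 1: 7 yellow of 16; then Bag 2 has 8 total).
  0 yellow: C(7,0)C(9,2)/C(16,2) = 3/10; then P = 2/8
  1 yellow: C(7,1)C(9,1)/C(16,2) = 21/40; then P = 3/8
  2 yellow: C(7,2)C(9,0)/C(16,2) = 7/40; then P = 4/8
P(yellow from Bag 2) = 23/64 ≈ 0.3594.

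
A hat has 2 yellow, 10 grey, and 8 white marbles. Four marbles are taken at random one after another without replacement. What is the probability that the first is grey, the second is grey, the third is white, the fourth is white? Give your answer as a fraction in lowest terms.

14/323

Multiply the conditional probability of each draw in order, without replacement, so each draw removes one from its color and from the total.
P = (10/20) · (9/19) · (8/18) · (7/17) = 14/323 ≈ 0.0433.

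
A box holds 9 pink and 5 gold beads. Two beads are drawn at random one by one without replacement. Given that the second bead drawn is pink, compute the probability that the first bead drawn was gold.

5/13

P(first=gold and the second bead drawn is pink) = (5/14)·(9/13) = 45/182.
P(the second bead drawn is pink) = Σ over first color = 36/91 + 45/182 = 9/14.
By Bayes, P(first=gold | the second bead drawn is pink) = 45/182 / 9/14 = 5/13 ≈ 0.3846.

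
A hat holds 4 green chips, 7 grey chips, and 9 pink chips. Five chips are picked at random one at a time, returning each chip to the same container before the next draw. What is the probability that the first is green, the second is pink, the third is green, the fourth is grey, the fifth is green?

63/50000

Multiply the conditional probability of each draw in order, with replacement (the composition resets each draw).
P = (4/20) · (9/20) · (4/20) · (7/20) · (4/20) = 63/50000 ≈ 0.0013.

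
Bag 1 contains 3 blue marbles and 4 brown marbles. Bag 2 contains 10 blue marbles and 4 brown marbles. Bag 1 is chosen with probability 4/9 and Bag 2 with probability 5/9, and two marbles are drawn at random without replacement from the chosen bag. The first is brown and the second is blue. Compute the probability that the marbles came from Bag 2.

25/51

P(E | Bag 1) = 2/7; P(E | Bag 2) = 20/91.
P(E) = 4/9·2/7 + 5/9·20/91 = 68/273.
By Bayes' rule, P(Bag 2 | E) = 100/819 / 68/273 = 25/51 ≈ 0.4902.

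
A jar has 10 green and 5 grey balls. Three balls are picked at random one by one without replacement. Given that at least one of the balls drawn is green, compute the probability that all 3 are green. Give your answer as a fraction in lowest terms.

24/89

P(all 3 green) = C(10,3)/C(15,3) = 24/91; P(at least one green) = 1 − C(5,3)/C(15,3) = 89/91.
Since 'all 3 green' ⊆ 'at least one green', P(all 3 | at least one) = 24/91 / 89/91 = 24/89 ≈ 0.2697.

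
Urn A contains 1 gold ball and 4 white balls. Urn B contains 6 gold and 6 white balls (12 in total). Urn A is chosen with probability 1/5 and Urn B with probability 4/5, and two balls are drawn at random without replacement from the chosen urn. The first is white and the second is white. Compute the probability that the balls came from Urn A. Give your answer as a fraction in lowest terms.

P(E | Urn A) = 3/5; P(E | Urn B) = 5/22.
P(E) = 1/5·3/5 + 4/5·5/22 = 83/275.
By Bayes' rule, P(Urn A | E) = 3/25 / 83/275 = 33/83 ≈ 0.3976.

33/83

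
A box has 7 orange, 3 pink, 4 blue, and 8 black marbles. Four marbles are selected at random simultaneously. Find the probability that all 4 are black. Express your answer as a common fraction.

Unordered draws without replacement: count favorable combinations over C(22,4).
Favorable = C(7,0) · C(3,0) · C(4,0) · C(8,4) = 70; total = C(22,4) = 7315.
P = 70/7315 = 2/209 ≈ 0.0096.

2/209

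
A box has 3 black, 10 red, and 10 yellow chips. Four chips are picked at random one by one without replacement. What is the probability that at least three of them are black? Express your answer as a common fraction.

4/1771

Sum the hypergeometric tail for j = 3,…,3 black chips.
Favorable = C(3,3)·C(20,1) = 20; total = C(23,4) = 8855.
P = 20/8855 = 4/1771 ≈ 0.0023.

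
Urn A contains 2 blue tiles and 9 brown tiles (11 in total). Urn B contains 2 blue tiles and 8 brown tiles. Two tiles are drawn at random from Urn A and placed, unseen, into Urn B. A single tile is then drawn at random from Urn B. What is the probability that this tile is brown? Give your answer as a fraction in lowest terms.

53/66

Condition on how many of the transferred tiles are brown (from Urn A: 9 brown of 11; then Urn B has 12 total).
  0 brown: C(9,0)C(2,2)/C(11,2) = 1/55; then P = 8/12
  1 brown: C(9,1)C(2,1)/C(11,2) = 18/55; then P = 9/12
  2 brown: C(9,2)C(2,0)/C(11,2) = 36/55; then P = 10/12
P(brown from Urn B) = 53/66 ≈ 0.8030.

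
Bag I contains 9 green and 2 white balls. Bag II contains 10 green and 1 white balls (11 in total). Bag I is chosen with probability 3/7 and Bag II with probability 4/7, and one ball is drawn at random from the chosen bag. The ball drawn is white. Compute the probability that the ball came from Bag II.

2/5

P(white | Bag I) = 2/11; P(white | Bag II) = 1/11.
P(white) = 3/7·2/11 + 4/7·1/11 = 10/77.
By Bayes' rule, P(Bag II | white) = 4/77 / 10/77 = 2/5 ≈ 0.4000.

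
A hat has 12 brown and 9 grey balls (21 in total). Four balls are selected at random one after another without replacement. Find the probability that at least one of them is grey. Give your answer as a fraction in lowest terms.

122/133

Use the complement: P(at least one grey) = 1 − P(no grey).
P(none) = C(12,4)/C(21,4) = 495/5985.
So P = 1 − 495/5985 = 122/133 ≈ 0.9173.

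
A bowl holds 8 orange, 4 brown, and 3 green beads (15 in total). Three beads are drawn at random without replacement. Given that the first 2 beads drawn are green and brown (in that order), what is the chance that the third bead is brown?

After removing 1 brown, 1 green, the bowl has 3 brown out of 13 remaining.
P(third is brown | given) = 3/13 ≈ 0.2308.

3/13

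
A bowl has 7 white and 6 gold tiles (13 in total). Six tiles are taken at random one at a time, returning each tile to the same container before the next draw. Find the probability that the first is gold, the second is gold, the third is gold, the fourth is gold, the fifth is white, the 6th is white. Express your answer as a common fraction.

63504/4826809

Multiply the conditional probability of each draw in order, with replacement (the composition resets each draw).
P = (6/13) · (6/13) · (6/13) · (6/13) · (7/13) · (7/13) = 63504/4826809 ≈ 0.0132.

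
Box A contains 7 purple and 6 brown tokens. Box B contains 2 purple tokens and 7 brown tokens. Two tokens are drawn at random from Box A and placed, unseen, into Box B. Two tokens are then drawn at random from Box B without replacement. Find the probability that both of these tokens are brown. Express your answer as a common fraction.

Condition on how many of the transferred tokens are brown (from Box A: 6 brown of 13; then Box B has 11 total).
  0 brown: C(6,0)C(7,2)/C(13,2) = 7/26; then P = C(7,2)/C(11,2) = 21/55
  1 brown: C(6,1)C(7,1)/C(13,2) = 7/13; then P = C(8,2)/C(11,2) = 28/55
  2 brown: C(6,2)C(7,0)/C(13,2) = 5/26; then P = C(9,2)/C(11,2) = 36/55
P(both brown) = 719/1430 ≈ 0.5028.

719/1430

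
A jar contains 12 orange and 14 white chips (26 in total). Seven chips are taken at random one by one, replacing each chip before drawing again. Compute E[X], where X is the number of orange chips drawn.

42/13

By linearity of expectation, E[X] = Σ P(draw i is orange); each independent draw has P(orange) = 12/26.
E[X] = 7 · 12/26 = 42/13 ≈ 3.2308.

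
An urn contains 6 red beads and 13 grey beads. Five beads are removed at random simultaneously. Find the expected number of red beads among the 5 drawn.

30/19

By linearity of expectation, E[X] = Σ P(draw i is red); by symmetry each draw (even without replacement) has P(red) = 6/19.
E[X] = 5 · 6/19 = 30/19 ≈ 1.5789.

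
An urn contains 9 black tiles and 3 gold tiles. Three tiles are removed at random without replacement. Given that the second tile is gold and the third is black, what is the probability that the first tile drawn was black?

4/5

P(first=black and the second tile is gold and the third is black) = (9/12)·(3/11)·(8/10) = 9/55.
P(E) = Σ over first color = 9/55 + 9/220 = 9/44.
By Bayes, P(first=black | E) = 9/55 / 9/44 = 4/5 ≈ 0.8000.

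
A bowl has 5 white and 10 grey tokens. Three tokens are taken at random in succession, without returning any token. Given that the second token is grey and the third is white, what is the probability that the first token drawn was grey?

P(first=grey and the second token is grey and the third is white) = (10/15)·(9/14)·(5/13) = 15/91.
P(E) = Σ over first color = 20/273 + 15/91 = 5/21.
By Bayes, P(first=grey | E) = 15/91 / 5/21 = 9/13 ≈ 0.6923.

9/13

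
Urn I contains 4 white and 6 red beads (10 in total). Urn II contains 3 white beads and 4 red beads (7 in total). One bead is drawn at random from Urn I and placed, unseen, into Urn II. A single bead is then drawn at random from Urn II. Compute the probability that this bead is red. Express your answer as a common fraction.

23/40

Condition on how many of the transferred beads are red (from Urn I: 6 red of 10; then Urn II has 8 total).
  0 red: C(6,0)C(4,1)/C(10,1) = 2/5; then P = 4/8
  1 red: C(6,1)C(4,0)/C(10,1) = 3/5; then P = 5/8
P(red from Urn II) = 23/40 ≈ 0.5750.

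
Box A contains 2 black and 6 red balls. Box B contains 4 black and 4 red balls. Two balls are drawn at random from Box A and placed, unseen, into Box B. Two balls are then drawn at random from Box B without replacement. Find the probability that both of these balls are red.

39/140

Condition on how many of the transferred balls are red (from Box A: 6 red of 8; then Box B has 10 total).
  0 red: C(6,0)C(2,2)/C(8,2) = 1/28; then P = C(4,2)/C(10,2) = 2/15
  1 red: C(6,1)C(2,1)/C(8,2) = 3/7; then P = C(5,2)/C(10,2) = 2/9
  2 red: C(6,2)C(2,0)/C(8,2) = 15/28; then P = C(6,2)/C(10,2) = 1/3
P(both red) = 39/140 ≈ 0.2786.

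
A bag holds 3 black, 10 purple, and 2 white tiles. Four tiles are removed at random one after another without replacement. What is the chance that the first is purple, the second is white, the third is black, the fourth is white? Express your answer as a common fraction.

1/546

Multiply the conditional probability of each draw in order, without replacement, so each draw removes one from its color and from the total.
P = (10/15) · (2/14) · (3/13) · (1/12) = 1/546 ≈ 0.0018.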